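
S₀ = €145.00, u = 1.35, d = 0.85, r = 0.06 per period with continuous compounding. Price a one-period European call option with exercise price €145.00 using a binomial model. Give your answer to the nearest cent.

Risk-neutral probability p = (e^0.06 − 0.85)/(1.35 − 0.85) = 0.2118/0.5000 = 0.4237
Terminal stock prices: S_u = 195.8, S_d = 123.2
Terminal payoffs (S − K): max(50.75, 0) = 50.75, max(-21.75, 0) = 0
Node 0 (S = 145): V_0 = e^(−0.06)·[0.4237·50.7500 + 0.5763·0.0000] = 20.2493

€20.25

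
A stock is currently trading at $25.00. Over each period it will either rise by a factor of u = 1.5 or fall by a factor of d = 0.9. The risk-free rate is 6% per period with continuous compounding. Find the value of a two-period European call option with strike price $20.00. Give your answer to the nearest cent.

Risk-neutral probability p = (e^0.06 − 0.9)/(1.5 − 0.9) = 0.1618/0.6000 = 0.2697
Terminal stock prices: S_uu = 56.25, S_ud = 33.75, S_dd = 20.25
Terminal payoffs (S − K): max(36.25, 0) = 36.25, max(13.75, 0) = 13.75, max(0.25, 0) = 0.25
Node u (S = 37.5): V_u = e^(−0.06)·[0.2697·36.2500 + 0.7303·13.7500] = 18.6647
Node d (S = 22.5): V_d = e^(−0.06)·[0.2697·13.7500 + 0.7303·0.2500] = 3.6647
Node 0 (S = 25): V_0 = e^(−0.06)·[0.2697·18.6647 + 0.7303·3.6647] = 7.2616

$7.26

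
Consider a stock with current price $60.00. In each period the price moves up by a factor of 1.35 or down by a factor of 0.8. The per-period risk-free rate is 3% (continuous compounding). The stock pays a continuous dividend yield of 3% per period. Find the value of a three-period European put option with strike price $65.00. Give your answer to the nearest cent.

Per-period risk-free factor R = e^0.03 = 1.0305; dividend-adjusted growth = e^(0.03−0.03) = 1.0000.
Risk-neutral probability p = (1.0000 − 0.8)/(1.35 − 0.8) = 0.2000/0.5500 = 0.3636
Terminal stock prices: S_uuu = 147.6, S_uud = 87.48, S_udd = 51.84, S_ddd = 30.72
Terminal payoffs (K − S): max(-82.62, 0) = 0, max(-22.48, 0) = 0, max(13.16, 0) = 13.16, max(34.28, 0) = 34.28
Node uu (S = 109.4): V_uu = e^(−0.03)·[0.3636·0.0000 + 0.6364·0.0000] = 0.0000
Node ud (S = 64.8): V_ud = e^(−0.03)·[0.3636·0.0000 + 0.6364·13.1600] = 8.1270
Node dd (S = 38.4): V_dd = e^(−0.03)·[0.3636·13.1600 + 0.6364·34.2800] = 25.8139
Node u (S = 81): V_u = e^(−0.03)·[0.3636·0.0000 + 0.6364·8.1270] = 5.0189
Node d (S = 48): V_d = e^(−0.03)·[0.3636·8.1270 + 0.6364·25.8139] = 18.8095
Node 0 (S = 60): V_0 = e^(−0.03)·[0.3636·5.0189 + 0.6364·18.8095] = 13.3870

$13.39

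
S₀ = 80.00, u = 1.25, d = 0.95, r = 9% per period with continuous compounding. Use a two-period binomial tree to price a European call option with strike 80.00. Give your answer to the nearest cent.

14.94

Risk-neutral probability p = (e^0.09 − 0.95)/(1.25 − 0.95) = 0.1442/0.3000 = 0.4806
Terminal stock prices: S_uu = 125, S_ud = 95, S_dd = 72.2
Terminal payoffs (S − K): max(45, 0) = 45, max(15, 0) = 15, max(-7.8, 0) = 0
Node u (S = 100): V_u = e^(−0.09)·[0.4806·45.0000 + 0.5194·15.0000] = 26.8855
Node d (S = 76): V_d = e^(−0.09)·[0.4806·15.0000 + 0.5194·0.0000] = 6.5883
Node 0 (S = 80): V_0 = e^(−0.09)·[0.4806·26.8855 + 0.5194·6.5883] = 14.9361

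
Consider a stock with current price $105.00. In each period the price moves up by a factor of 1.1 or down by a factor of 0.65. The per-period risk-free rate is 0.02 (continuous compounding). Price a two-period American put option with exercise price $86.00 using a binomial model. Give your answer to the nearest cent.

Risk-neutral probability p = (e^0.02 − 0.65)/(1.1 − 0.65) = 0.3702/0.4500 = 0.8227
Terminal stock prices: S_uu = 127.1, S_ud = 75.08, S_dd = 44.36
Terminal payoffs (K − S): max(-41.05, 0) = 0, max(10.92, 0) = 10.92, max(41.64, 0) = 41.64
Node u (S = 115.5): continuation = e^(−0.02)·[0.8227·0.0000 + 0.1773·10.9250] = 1.8990; exercise value = 0.0000 ≤ continuation, so V_u = 1.8990
Node d (S = 68.25): continuation = e^(−0.02)·[0.8227·10.9250 + 0.1773·41.6375] = 16.0471; exercise value = 17.7500 > continuation, so V_d = 17.7500 (exercise)
Node 0 (S = 105): continuation = e^(−0.02)·[0.8227·1.8990 + 0.1773·17.7500] = 4.6166; exercise value = 0.0000 ≤ continuation, so V_0 = 4.6166

$4.62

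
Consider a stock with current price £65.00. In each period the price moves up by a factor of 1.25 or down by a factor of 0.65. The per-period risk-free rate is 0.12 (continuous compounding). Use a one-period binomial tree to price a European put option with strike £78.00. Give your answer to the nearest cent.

Risk-neutral probability p = (e^0.12 − 0.65)/(1.25 − 0.65) = 0.4775/0.6000 = 0.7958
Terminal stock prices: S_u = 81.25, S_d = 42.25
Terminal payoffs (K − S): max(-3.25, 0) = 0, max(35.75, 0) = 35.75
Node 0 (S = 65): V_0 = e^(−0.12)·[0.7958·0.0000 + 0.2042·35.7500] = 6.4738

£6.47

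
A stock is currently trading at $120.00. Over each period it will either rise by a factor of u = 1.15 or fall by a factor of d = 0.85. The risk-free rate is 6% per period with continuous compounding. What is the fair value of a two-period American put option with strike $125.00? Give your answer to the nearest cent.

$7.78

Risk-neutral probability p = (e^0.06 − 0.85)/(1.15 − 0.85) = 0.2118/0.3000 = 0.7061
Terminal stock prices: S_uu = 158.7, S_ud = 117.3, S_dd = 86.7
Terminal payoffs (K − S): max(-33.7, 0) = 0, max(7.7, 0) = 7.7, max(38.3, 0) = 38.3
Node u (S = 138): continuation = e^(−0.06)·[0.7061·0.0000 + 0.2939·7.7000] = 2.1311; exercise value = 0.0000 ≤ continuation, so V_u = 2.1311
Node d (S = 102): continuation = e^(−0.06)·[0.7061·7.7000 + 0.2939·38.3000] = 15.7206; exercise value = 23.0000 > continuation, so V_d = 23.0000 (exercise)
Node 0 (S = 120): continuation = e^(−0.06)·[0.7061·2.1311 + 0.2939·23.0000] = 7.7827; exercise value = 5.0000 ≤ continuation, so V_0 = 7.7827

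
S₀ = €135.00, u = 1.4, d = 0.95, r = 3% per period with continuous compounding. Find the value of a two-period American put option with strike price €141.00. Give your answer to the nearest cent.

€12.17

Risk-neutral probability p = (e^0.03 − 0.95)/(1.4 − 0.95) = 0.0805/0.4500 = 0.1788
Terminal stock prices: S_uu = 264.6, S_ud = 179.5, S_dd = 121.8
Terminal payoffs (K − S): max(-123.6, 0) = 0, max(-38.55, 0) = 0, max(19.16, 0) = 19.16
Node u (S = 189): continuation = e^(−0.03)·[0.1788·0.0000 + 0.8212·0.0000] = 0.0000; exercise value = 0.0000 ≤ continuation, so V_u = 0.0000
Node d (S = 128.2): continuation = e^(−0.03)·[0.1788·0.0000 + 0.8212·19.1625] = 15.2714; exercise value = 12.7500 ≤ continuation, so V_d = 15.2714
Node 0 (S = 135): continuation = e^(−0.03)·[0.1788·0.0000 + 0.8212·15.2714] = 12.1704; exercise value = 6.0000 ≤ continuation, so V_0 = 12.1704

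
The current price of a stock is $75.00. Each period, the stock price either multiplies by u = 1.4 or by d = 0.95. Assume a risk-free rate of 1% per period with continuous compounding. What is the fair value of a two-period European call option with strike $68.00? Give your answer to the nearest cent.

$8.58

Risk-neutral probability p = (e^0.01 − 0.95)/(1.4 − 0.95) = 0.0601/0.4500 = 0.1334
Terminal stock prices: S_uu = 147, S_ud = 99.75, S_dd = 67.69
Terminal payoffs (S − K): max(79, 0) = 79, max(31.75, 0) = 31.75, max(-0.3125, 0) = 0
Node u (S = 105): V_u = e^(−0.01)·[0.1334·79.0000 + 0.8666·31.7500] = 37.6766
Node d (S = 71.25): V_d = e^(−0.01)·[0.1334·31.7500 + 0.8666·0.0000] = 4.1947
Node 0 (S = 75): V_0 = e^(−0.01)·[0.1334·37.6766 + 0.8666·4.1947] = 8.5765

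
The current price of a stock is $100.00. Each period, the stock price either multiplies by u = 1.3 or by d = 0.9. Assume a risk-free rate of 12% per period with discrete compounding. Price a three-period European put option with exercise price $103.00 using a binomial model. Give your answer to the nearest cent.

Risk-neutral probability p = (1 + 0.12 − 0.9)/(1.3 − 0.9) = 0.2200/0.4000 = 0.5500
Terminal stock prices: S_uuu = 219.7, S_uud = 152.1, S_udd = 105.3, S_ddd = 72.9
Terminal payoffs (K − S): max(-116.7, 0) = 0, max(-49.1, 0) = 0, max(-2.3, 0) = 0, max(30.1, 0) = 30.1
Node uu (S = 169): V_uu = 1/1.12·[0.5500·0.0000 + 0.4500·0.0000] = 0.0000
Node ud (S = 117): V_ud = 1/1.12·[0.5500·0.0000 + 0.4500·0.0000] = 0.0000
Node dd (S = 81): V_dd = 1/1.12·[0.5500·0.0000 + 0.4500·30.1000] = 12.0937
Node u (S = 130): V_u = 1/1.12·[0.5500·0.0000 + 0.4500·0.0000] = 0.0000
Node d (S = 90): V_d = 1/1.12·[0.5500·0.0000 + 0.4500·12.0937] = 4.8591
Node 0 (S = 100): V_0 = 1/1.12·[0.5500·0.0000 + 0.4500·4.8591] = 1.9523

$1.95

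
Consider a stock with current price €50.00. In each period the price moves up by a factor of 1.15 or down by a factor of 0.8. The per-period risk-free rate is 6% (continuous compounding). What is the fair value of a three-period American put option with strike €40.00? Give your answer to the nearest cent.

€0.70

Risk-neutral probability p = (e^0.06 − 0.8)/(1.15 − 0.8) = 0.2618/0.3500 = 0.7481
Terminal stock prices: S_uuu = 76.04, S_uud = 52.9, S_udd = 36.8, S_ddd = 25.6
Terminal payoffs (K − S): max(-36.04, 0) = 0, max(-12.9, 0) = 0, max(3.2, 0) = 3.2, max(14.4, 0) = 14.4
Node uu (S = 66.12): continuation = e^(−0.06)·[0.7481·0.0000 + 0.2519·0.0000] = 0.0000; exercise value = 0.0000 ≤ continuation, so V_uu = 0.0000
Node ud (S = 46): continuation = e^(−0.06)·[0.7481·0.0000 + 0.2519·3.2000] = 0.7591; exercise value = 0.0000 ≤ continuation, so V_ud = 0.7591
Node dd (S = 32): continuation = e^(−0.06)·[0.7481·3.2000 + 0.2519·14.4000] = 5.6706; exercise value = 8.0000 > continuation, so V_dd = 8.0000 (exercise)
Node u (S = 57.5): continuation = e^(−0.06)·[0.7481·0.0000 + 0.2519·0.7591] = 0.1801; exercise value = 0.0000 ≤ continuation, so V_u = 0.1801
Node d (S = 40): continuation = e^(−0.06)·[0.7481·0.7591 + 0.2519·8.0000] = 2.4326; exercise value = 0.0000 ≤ continuation, so V_d = 2.4326
Node 0 (S = 50): continuation = e^(−0.06)·[0.7481·0.1801 + 0.2519·2.4326] = 0.7040; exercise value = 0.0000 ≤ continuation, so V_0 = 0.7040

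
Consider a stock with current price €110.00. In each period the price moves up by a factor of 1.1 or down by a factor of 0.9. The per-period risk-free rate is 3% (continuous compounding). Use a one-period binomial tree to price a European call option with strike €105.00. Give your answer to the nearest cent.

Risk-neutral probability p = (e^0.03 − 0.9)/(1.1 − 0.9) = 0.1305/0.2000 = 0.6523
Terminal stock prices: S_u = 121, S_d = 99
Terminal payoffs (S − K): max(16, 0) = 16, max(-6, 0) = 0
Node 0 (S = 110): V_0 = e^(−0.03)·[0.6523·16.0000 + 0.3477·0.0000] = 10.1279

€10.13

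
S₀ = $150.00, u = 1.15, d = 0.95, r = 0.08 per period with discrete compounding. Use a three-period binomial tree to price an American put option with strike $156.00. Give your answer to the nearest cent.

Risk-neutral probability p = (1 + 0.08 − 0.95)/(1.15 − 0.95) = 0.1300/0.2000 = 0.6500
Terminal stock prices: S_uuu = 228.1, S_uud = 188.5, S_udd = 155.7, S_ddd = 128.6
Terminal payoffs (K − S): max(-72.13, 0) = 0, max(-32.46, 0) = 0, max(0.3187, 0) = 0.3187, max(27.39, 0) = 27.39
Node uu (S = 198.4): continuation = 1/1.08·[0.6500·0.0000 + 0.3500·0.0000] = 0.0000; exercise value = 0.0000 ≤ continuation, so V_uu = 0.0000
Node ud (S = 163.9): continuation = 1/1.08·[0.6500·0.0000 + 0.3500·0.3187] = 0.1033; exercise value = 0.0000 ≤ continuation, so V_ud = 0.1033
Node dd (S = 135.4): continuation = 1/1.08·[0.6500·0.3187 + 0.3500·27.3938] = 9.0694; exercise value = 20.6250 > continuation, so V_dd = 20.6250 (exercise)
Node u (S = 172.5): continuation = 1/1.08·[0.6500·0.0000 + 0.3500·0.1033] = 0.0335; exercise value = 0.0000 ≤ continuation, so V_u = 0.0335
Node d (S = 142.5): continuation = 1/1.08·[0.6500·0.1033 + 0.3500·20.6250] = 6.7462; exercise value = 13.5000 > continuation, so V_d = 13.5000 (exercise)
Node 0 (S = 150): continuation = 1/1.08·[0.6500·0.0335 + 0.3500·13.5000] = 4.3951; exercise value = 6.0000 > continuation, so V_0 = 6.0000 (exercise)

$6.00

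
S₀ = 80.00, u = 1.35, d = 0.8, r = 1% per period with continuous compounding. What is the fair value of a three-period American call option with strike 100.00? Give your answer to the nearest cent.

Risk-neutral probability p = (e^0.01 − 0.8)/(1.35 − 0.8) = 0.2101/0.5500 = 0.3819
Terminal stock prices: S_uuu = 196.8, S_uud = 116.6, S_udd = 69.12, S_ddd = 40.96
Terminal payoffs (S − K): max(96.83, 0) = 96.83, max(16.64, 0) = 16.64, max(-30.88, 0) = 0, max(-59.04, 0) = 0
Node uu (S = 145.8): continuation = e^(−0.01)·[0.3819·96.8300 + 0.6181·16.6400] = 46.7950; exercise value = 45.8000 ≤ continuation, so V_uu = 46.7950
Node ud (S = 86.4): continuation = e^(−0.01)·[0.3819·16.6400 + 0.6181·0.0000] = 6.2917; exercise value = 0.0000 ≤ continuation, so V_ud = 6.2917
Node dd (S = 51.2): continuation = e^(−0.01)·[0.3819·0.0000 + 0.6181·0.0000] = 0.0000; exercise value = 0.0000 ≤ continuation, so V_dd = 0.0000
Node u (S = 108): continuation = e^(−0.01)·[0.3819·46.7950 + 0.6181·6.2917] = 21.5438; exercise value = 8.0000 ≤ continuation, so V_u = 21.5438
Node d (S = 64): continuation = e^(−0.01)·[0.3819·6.2917 + 0.6181·0.0000] = 2.3790; exercise value = 0.0000 ≤ continuation, so V_d = 2.3790
Node 0 (S = 80): continuation = e^(−0.01)·[0.3819·21.5438 + 0.6181·2.3790] = 9.6017; exercise value = 0.0000 ≤ continuation, so V_0 = 9.6017

9.60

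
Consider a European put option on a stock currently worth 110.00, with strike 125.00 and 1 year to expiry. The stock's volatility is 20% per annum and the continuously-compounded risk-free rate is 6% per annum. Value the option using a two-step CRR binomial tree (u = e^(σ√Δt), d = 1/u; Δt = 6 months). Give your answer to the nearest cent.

14.18

CRR parameters: u = e^(σ√Δt) = e^(0.2·√0.5) = 1.1519, d = 1/u = 0.8681
Per-period rate: rΔt = 0.06·0.5 = 0.03, so R = e^0.03 = 1.0305
Risk-neutral probability p = (e^0.03 − 0.8681)/(1.1519 − 0.8681) = 0.1623/0.2838 = 0.5720
Terminal stock prices: S_uu = 146, S_ud = 110, S_dd = 82.9
Terminal payoffs (K − S): max(-20.96, 0) = 0, max(15, 0) = 15, max(42.1, 0) = 42.1
Node u (S = 126.7): V_u = e^(−0.03)·[0.5720·0.0000 + 0.4280·15.0000] = 6.2300
Node d (S = 95.49): V_d = e^(−0.03)·[0.5720·15.0000 + 0.4280·42.0998] = 25.8121
Node 0 (S = 110): V_0 = e^(−0.03)·[0.5720·6.2300 + 0.4280·25.8121] = 14.1790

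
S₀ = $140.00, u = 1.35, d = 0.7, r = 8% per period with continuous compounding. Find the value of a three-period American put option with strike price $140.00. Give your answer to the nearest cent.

$19.61

Risk-neutral probability p = (e^0.08 − 0.7)/(1.35 − 0.7) = 0.3833/0.6500 = 0.5897
Terminal stock prices: S_uuu = 344.5, S_uud = 178.6, S_udd = 92.61, S_ddd = 48.02
Terminal payoffs (K − S): max(-204.5, 0) = 0, max(-38.61, 0) = 0, max(47.39, 0) = 47.39, max(91.98, 0) = 91.98
Node uu (S = 255.2): continuation = e^(−0.08)·[0.5897·0.0000 + 0.4103·0.0000] = 0.0000; exercise value = 0.0000 ≤ continuation, so V_uu = 0.0000
Node ud (S = 132.3): continuation = e^(−0.08)·[0.5897·0.0000 + 0.4103·47.3900] = 17.9504; exercise value = 7.7000 ≤ continuation, so V_ud = 17.9504
Node dd (S = 68.6): continuation = e^(−0.08)·[0.5897·47.3900 + 0.4103·91.9800] = 60.6363; exercise value = 71.4000 > continuation, so V_dd = 71.4000 (exercise)
Node u (S = 189): continuation = e^(−0.08)·[0.5897·0.0000 + 0.4103·17.9504] = 6.7993; exercise value = 0.0000 ≤ continuation, so V_u = 6.7993
Node d (S = 98): continuation = e^(−0.08)·[0.5897·17.9504 + 0.4103·71.4000] = 36.8159; exercise value = 42.0000 > continuation, so V_d = 42.0000 (exercise)
Node 0 (S = 140): continuation = e^(−0.08)·[0.5897·6.7993 + 0.4103·42.0000] = 19.6098; exercise value = 0.0000 ≤ continuation, so V_0 = 19.6098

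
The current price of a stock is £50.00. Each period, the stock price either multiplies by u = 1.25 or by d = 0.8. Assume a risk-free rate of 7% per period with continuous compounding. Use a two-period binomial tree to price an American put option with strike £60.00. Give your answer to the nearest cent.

Risk-neutral probability p = (e^0.07 − 0.8)/(1.25 − 0.8) = 0.2725/0.4500 = 0.6056
Terminal stock prices: S_uu = 78.12, S_ud = 50, S_dd = 32
Terminal payoffs (K − S): max(-18.12, 0) = 0, max(10, 0) = 10, max(28, 0) = 28
Node u (S = 62.5): continuation = e^(−0.07)·[0.6056·0.0000 + 0.3944·10.0000] = 3.6776; exercise value = 0.0000 ≤ continuation, so V_u = 3.6776
Node d (S = 40): continuation = e^(−0.07)·[0.6056·10.0000 + 0.3944·28.0000] = 15.9436; exercise value = 20.0000 > continuation, so V_d = 20.0000 (exercise)
Node 0 (S = 50): continuation = e^(−0.07)·[0.6056·3.6776 + 0.3944·20.0000] = 9.4317; exercise value = 10.0000 > continuation, so V_0 = 10.0000 (exercise)

£10.00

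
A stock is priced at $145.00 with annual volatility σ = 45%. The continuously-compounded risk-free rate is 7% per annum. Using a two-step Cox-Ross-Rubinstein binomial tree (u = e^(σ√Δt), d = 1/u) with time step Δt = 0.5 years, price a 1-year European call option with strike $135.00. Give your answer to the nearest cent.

$34.04

CRR parameters: u = e^(σ√Δt) = e^(0.45·√0.5) = 1.3746, d = 1/u = 0.7275
Per-period rate: rΔt = 0.07·0.5 = 0.035, so R = e^0.035 = 1.0356
Risk-neutral probability p = (e^0.035 − 0.7275)/(1.3746 − 0.7275) = 0.3082/0.6472 = 0.4762
Terminal stock prices: S_uu = 274, S_ud = 145, S_dd = 76.73
Terminal payoffs (S − K): max(139, 0) = 139, max(10, 0) = 10, max(-58.27, 0) = 0
Node u (S = 199.3): V_u = e^(−0.035)·[0.4762·139.0005 + 0.5238·10.0000] = 68.9673
Node d (S = 105.5): V_d = e^(−0.035)·[0.4762·10.0000 + 0.5238·0.0000] = 4.5978
Node 0 (S = 145): V_0 = e^(−0.035)·[0.4762·68.9673 + 0.5238·4.5978] = 34.0351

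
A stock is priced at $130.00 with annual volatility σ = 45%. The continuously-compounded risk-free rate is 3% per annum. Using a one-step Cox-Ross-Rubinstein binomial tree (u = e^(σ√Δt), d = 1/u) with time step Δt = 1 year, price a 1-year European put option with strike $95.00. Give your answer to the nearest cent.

$6.79

CRR parameters: u = e^(σ√Δt) = e^(0.45·√1) = 1.5683, d = 1/u = 0.6376
Per-period rate: rΔt = 0.03·1 = 0.03, so R = e^0.03 = 1.0305
Risk-neutral probability p = (e^0.03 − 0.6376)/(1.5683 − 0.6376) = 0.3928/0.9307 = 0.4221
Terminal stock prices: S_u = 203.9, S_d = 82.89
Terminal payoffs (K − S): max(-108.9, 0) = 0, max(12.11, 0) = 12.11
Node 0 (S = 130): V_0 = e^(−0.03)·[0.4221·0.0000 + 0.5779·12.1083] = 6.7908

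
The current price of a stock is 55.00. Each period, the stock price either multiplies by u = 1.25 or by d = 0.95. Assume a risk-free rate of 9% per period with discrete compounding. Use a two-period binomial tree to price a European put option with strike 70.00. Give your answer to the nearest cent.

Risk-neutral probability p = (1 + 0.09 − 0.95)/(1.25 − 0.95) = 0.1400/0.3000 = 0.4667
Terminal stock prices: S_uu = 85.94, S_ud = 65.31, S_dd = 49.64
Terminal payoffs (K − S): max(-15.94, 0) = 0, max(4.688, 0) = 4.688, max(20.36, 0) = 20.36
Node u (S = 68.75): V_u = 1/1.09·[0.4667·0.0000 + 0.5333·4.6875] = 2.2936
Node d (S = 52.25): V_d = 1/1.09·[0.4667·4.6875 + 0.5333·20.3625] = 11.9702
Node 0 (S = 55): V_0 = 1/1.09·[0.4667·2.2936 + 0.5333·11.9702] = 6.8389

6.84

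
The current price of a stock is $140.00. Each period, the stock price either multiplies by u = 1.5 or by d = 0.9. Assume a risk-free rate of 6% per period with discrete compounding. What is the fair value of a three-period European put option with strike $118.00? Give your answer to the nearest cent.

$5.28

Risk-neutral probability p = (1 + 0.06 − 0.9)/(1.5 − 0.9) = 0.1600/0.6000 = 0.2667
Terminal stock prices: S_uuu = 472.5, S_uud = 283.5, S_udd = 170.1, S_ddd = 102.1
Terminal payoffs (K − S): max(-354.5, 0) = 0, max(-165.5, 0) = 0, max(-52.1, 0) = 0, max(15.94, 0) = 15.94
Node uu (S = 315): V_uu = 1/1.06·[0.2667·0.0000 + 0.7333·0.0000] = 0.0000
Node ud (S = 189): V_ud = 1/1.06·[0.2667·0.0000 + 0.7333·0.0000] = 0.0000
Node dd (S = 113.4): V_dd = 1/1.06·[0.2667·0.0000 + 0.7333·15.9400] = 11.0277
Node u (S = 210): V_u = 1/1.06·[0.2667·0.0000 + 0.7333·0.0000] = 0.0000
Node d (S = 126): V_d = 1/1.06·[0.2667·0.0000 + 0.7333·11.0277] = 7.6292
Node 0 (S = 140): V_0 = 1/1.06·[0.2667·0.0000 + 0.7333·7.6292] = 5.2781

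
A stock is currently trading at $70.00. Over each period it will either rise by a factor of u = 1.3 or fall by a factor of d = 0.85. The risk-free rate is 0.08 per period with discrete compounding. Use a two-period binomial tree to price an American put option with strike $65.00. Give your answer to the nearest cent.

$2.96

Risk-neutral probability p = (1 + 0.08 − 0.85)/(1.3 − 0.85) = 0.2300/0.4500 = 0.5111
Terminal stock prices: S_uu = 118.3, S_ud = 77.35, S_dd = 50.57
Terminal payoffs (K − S): max(-53.3, 0) = 0, max(-12.35, 0) = 0, max(14.43, 0) = 14.43
Node u (S = 91): continuation = 1/1.08·[0.5111·0.0000 + 0.4889·0.0000] = 0.0000; exercise value = 0.0000 ≤ continuation, so V_u = 0.0000
Node d (S = 59.5): continuation = 1/1.08·[0.5111·0.0000 + 0.4889·14.4250] = 6.5298; exercise value = 5.5000 ≤ continuation, so V_d = 6.5298
Node 0 (S = 70): continuation = 1/1.08·[0.5111·0.0000 + 0.4889·6.5298] = 2.9559; exercise value = 0.0000 ≤ continuation, so V_0 = 2.9559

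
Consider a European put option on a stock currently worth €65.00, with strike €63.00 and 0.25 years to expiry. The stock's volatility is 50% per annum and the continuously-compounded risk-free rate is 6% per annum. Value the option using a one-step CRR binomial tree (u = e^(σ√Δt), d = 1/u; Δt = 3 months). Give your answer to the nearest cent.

€6.49

CRR parameters: u = e^(σ√Δt) = e^(0.5·√0.25) = 1.2840, d = 1/u = 0.7788
Per-period rate: rΔt = 0.06·0.25 = 0.015, so R = e^0.015 = 1.0151
Risk-neutral probability p = (e^0.015 − 0.7788)/(1.2840 − 0.7788) = 0.2363/0.5052 = 0.4677
Terminal stock prices: S_u = 83.46, S_d = 50.62
Terminal payoffs (K − S): max(-20.46, 0) = 0, max(12.38, 0) = 12.38
Node 0 (S = 65): V_0 = e^(−0.015)·[0.4677·0.0000 + 0.5323·12.3779] = 6.4902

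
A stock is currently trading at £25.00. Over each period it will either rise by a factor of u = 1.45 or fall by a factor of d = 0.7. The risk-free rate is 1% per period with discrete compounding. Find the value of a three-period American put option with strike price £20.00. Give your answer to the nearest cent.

£3.23

Risk-neutral probability p = (1 + 0.01 − 0.7)/(1.45 − 0.7) = 0.3100/0.7500 = 0.4133
Terminal stock prices: S_uuu = 76.22, S_uud = 36.79, S_udd = 17.76, S_ddd = 8.575
Terminal payoffs (K − S): max(-56.22, 0) = 0, max(-16.79, 0) = 0, max(2.238, 0) = 2.238, max(11.43, 0) = 11.43
Node uu (S = 52.56): continuation = 1/1.01·[0.4133·0.0000 + 0.5867·0.0000] = 0.0000; exercise value = 0.0000 ≤ continuation, so V_uu = 0.0000
Node ud (S = 25.38): continuation = 1/1.01·[0.4133·0.0000 + 0.5867·2.2375] = 1.2997; exercise value = 0.0000 ≤ continuation, so V_ud = 1.2997
Node dd (S = 12.25): continuation = 1/1.01·[0.4133·2.2375 + 0.5867·11.4250] = 7.5520; exercise value = 7.7500 > continuation, so V_dd = 7.7500 (exercise)
Node u (S = 36.25): continuation = 1/1.01·[0.4133·0.0000 + 0.5867·1.2997] = 0.7549; exercise value = 0.0000 ≤ continuation, so V_u = 0.7549
Node d (S = 17.5): continuation = 1/1.01·[0.4133·1.2997 + 0.5867·7.7500] = 5.0335; exercise value = 2.5000 ≤ continuation, so V_d = 5.0335
Node 0 (S = 25): continuation = 1/1.01·[0.4133·0.7549 + 0.5867·5.0335] = 3.2327; exercise value = 0.0000 ≤ continuation, so V_0 = 3.2327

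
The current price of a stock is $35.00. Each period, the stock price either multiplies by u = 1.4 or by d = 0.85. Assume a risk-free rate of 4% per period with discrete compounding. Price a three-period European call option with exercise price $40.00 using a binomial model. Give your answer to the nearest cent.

$5.87

Risk-neutral probability p = (1 + 0.04 − 0.85)/(1.4 − 0.85) = 0.1900/0.5500 = 0.3455
Terminal stock prices: S_uuu = 96.04, S_uud = 58.31, S_udd = 35.4, S_ddd = 21.49
Terminal payoffs (S − K): max(56.04, 0) = 56.04, max(18.31, 0) = 18.31, max(-4.598, 0) = 0, max(-18.51, 0) = 0
Node uu (S = 68.6): V_uu = 1/1.04·[0.3455·56.0400 + 0.6545·18.3100] = 30.1385
Node ud (S = 41.65): V_ud = 1/1.04·[0.3455·18.3100 + 0.6545·0.0000] = 6.0820
Node dd (S = 25.29): V_dd = 1/1.04·[0.3455·0.0000 + 0.6545·0.0000] = 0.0000
Node u (S = 49): V_u = 1/1.04·[0.3455·30.1385 + 0.6545·6.0820] = 13.8389
Node d (S = 29.75): V_d = 1/1.04·[0.3455·6.0820 + 0.6545·0.0000] = 2.0202
Node 0 (S = 35): V_0 = 1/1.04·[0.3455·13.8389 + 0.6545·2.0202] = 5.8683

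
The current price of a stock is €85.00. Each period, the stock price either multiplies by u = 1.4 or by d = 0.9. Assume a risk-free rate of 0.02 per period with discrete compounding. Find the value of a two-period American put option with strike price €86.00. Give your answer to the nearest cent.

€9.52

Risk-neutral probability p = (1 + 0.02 − 0.9)/(1.4 − 0.9) = 0.1200/0.5000 = 0.2400
Terminal stock prices: S_uu = 166.6, S_ud = 107.1, S_dd = 68.85
Terminal payoffs (K − S): max(-80.6, 0) = 0, max(-21.1, 0) = 0, max(17.15, 0) = 17.15
Node u (S = 119): continuation = 1/1.02·[0.2400·0.0000 + 0.7600·0.0000] = 0.0000; exercise value = 0.0000 ≤ continuation, so V_u = 0.0000
Node d (S = 76.5): continuation = 1/1.02·[0.2400·0.0000 + 0.7600·17.1500] = 12.7784; exercise value = 9.5000 ≤ continuation, so V_d = 12.7784
Node 0 (S = 85): continuation = 1/1.02·[0.2400·0.0000 + 0.7600·12.7784] = 9.5212; exercise value = 1.0000 ≤ continuation, so V_0 = 9.5212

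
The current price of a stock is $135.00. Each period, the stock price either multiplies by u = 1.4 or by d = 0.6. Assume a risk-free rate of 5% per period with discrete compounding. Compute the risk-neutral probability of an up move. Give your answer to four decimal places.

Risk-neutral probability p = (1 + 0.05 − 0.6)/(1.4 − 0.6) = 0.4500/0.8000 = 0.5625

p = 0.5625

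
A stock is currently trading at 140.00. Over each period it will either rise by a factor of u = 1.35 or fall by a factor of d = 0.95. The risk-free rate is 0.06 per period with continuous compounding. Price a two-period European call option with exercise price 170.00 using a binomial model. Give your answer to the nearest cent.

Risk-neutral probability p = (e^0.06 − 0.95)/(1.35 − 0.95) = 0.1118/0.4000 = 0.2796
Terminal stock prices: S_uu = 255.2, S_ud = 179.5, S_dd = 126.3
Terminal payoffs (S − K): max(85.15, 0) = 85.15, max(9.55, 0) = 9.55, max(-43.65, 0) = 0
Node u (S = 189): V_u = e^(−0.06)·[0.2796·85.1500 + 0.7204·9.5500] = 28.9000
Node d (S = 133): V_d = e^(−0.06)·[0.2796·9.5500 + 0.7204·0.0000] = 2.5146
Node 0 (S = 140): V_0 = e^(−0.06)·[0.2796·28.9000 + 0.7204·2.5146] = 9.3157

9.32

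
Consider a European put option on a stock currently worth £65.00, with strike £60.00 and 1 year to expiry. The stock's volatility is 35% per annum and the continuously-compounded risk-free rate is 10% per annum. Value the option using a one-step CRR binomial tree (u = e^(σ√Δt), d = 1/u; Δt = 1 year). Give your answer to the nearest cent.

£5.64

CRR parameters: u = e^(σ√Δt) = e^(0.35·√1) = 1.4191, d = 1/u = 0.7047
Per-period rate: rΔt = 0.1·1 = 0.1, so R = e^0.1 = 1.1052
Risk-neutral probability p = (e^0.1 − 0.7047)/(1.4191 − 0.7047) = 0.4005/0.7144 = 0.5606
Terminal stock prices: S_u = 92.24, S_d = 45.8
Terminal payoffs (K − S): max(-32.24, 0) = 0, max(14.2, 0) = 14.2
Node 0 (S = 65): V_0 = e^(−0.1)·[0.5606·0.0000 + 0.4394·14.1953] = 5.6438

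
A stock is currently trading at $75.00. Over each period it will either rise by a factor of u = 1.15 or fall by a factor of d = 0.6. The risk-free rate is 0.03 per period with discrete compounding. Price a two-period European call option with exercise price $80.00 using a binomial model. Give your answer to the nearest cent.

$11.05

Risk-neutral probability p = (1 + 0.03 − 0.6)/(1.15 − 0.6) = 0.4300/0.5500 = 0.7818
Terminal stock prices: S_uu = 99.19, S_ud = 51.75, S_dd = 27
Terminal payoffs (S − K): max(19.19, 0) = 19.19, max(-28.25, 0) = 0, max(-53, 0) = 0
Node u (S = 86.25): V_u = 1/1.03·[0.7818·19.1875 + 0.2182·0.0000] = 14.5642
Node d (S = 45): V_d = 1/1.03·[0.7818·0.0000 + 0.2182·0.0000] = 0.0000
Node 0 (S = 75): V_0 = 1/1.03·[0.7818·14.5642 + 0.2182·0.0000] = 11.0549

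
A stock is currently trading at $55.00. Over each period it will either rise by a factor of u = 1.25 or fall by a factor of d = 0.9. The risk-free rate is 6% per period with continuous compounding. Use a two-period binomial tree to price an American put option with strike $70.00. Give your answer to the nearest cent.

$15.00

Risk-neutral probability p = (e^0.06 − 0.9)/(1.25 − 0.9) = 0.1618/0.3500 = 0.4624
Terminal stock prices: S_uu = 85.94, S_ud = 61.88, S_dd = 44.55
Terminal payoffs (K − S): max(-15.94, 0) = 0, max(8.125, 0) = 8.125, max(25.45, 0) = 25.45
Node u (S = 68.75): continuation = e^(−0.06)·[0.4624·0.0000 + 0.5376·8.1250] = 4.1137; exercise value = 1.2500 ≤ continuation, so V_u = 4.1137
Node d (S = 49.5): continuation = e^(−0.06)·[0.4624·8.1250 + 0.5376·25.4500] = 16.4235; exercise value = 20.5000 > continuation, so V_d = 20.5000 (exercise)
Node 0 (S = 55): continuation = e^(−0.06)·[0.4624·4.1137 + 0.5376·20.5000] = 12.1706; exercise value = 15.0000 > continuation, so V_0 = 15.0000 (exercise)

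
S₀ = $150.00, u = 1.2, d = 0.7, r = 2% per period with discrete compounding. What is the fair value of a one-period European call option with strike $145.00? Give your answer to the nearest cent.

$21.96

Risk-neutral probability p = (1 + 0.02 − 0.7)/(1.2 − 0.7) = 0.3200/0.5000 = 0.6400
Terminal stock prices: S_u = 180, S_d = 105
Terminal payoffs (S − K): max(35, 0) = 35, max(-40, 0) = 0
Node 0 (S = 150): V_0 = 1/1.02·[0.6400·35.0000 + 0.3600·0.0000] = 21.9608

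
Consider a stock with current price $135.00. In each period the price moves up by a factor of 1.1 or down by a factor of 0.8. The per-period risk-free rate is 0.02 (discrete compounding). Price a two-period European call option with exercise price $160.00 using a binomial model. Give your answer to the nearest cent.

$1.73

Risk-neutral probability p = (1 + 0.02 − 0.8)/(1.1 − 0.8) = 0.2200/0.3000 = 0.7333
Terminal stock prices: S_uu = 163.4, S_ud = 118.8, S_dd = 86.4
Terminal payoffs (S − K): max(3.35, 0) = 3.35, max(-41.2, 0) = 0, max(-73.6, 0) = 0
Node u (S = 148.5): V_u = 1/1.02·[0.7333·3.3500 + 0.2667·0.0000] = 2.4085
Node d (S = 108): V_d = 1/1.02·[0.7333·0.0000 + 0.2667·0.0000] = 0.0000
Node 0 (S = 135): V_0 = 1/1.02·[0.7333·2.4085 + 0.2667·0.0000] = 1.7316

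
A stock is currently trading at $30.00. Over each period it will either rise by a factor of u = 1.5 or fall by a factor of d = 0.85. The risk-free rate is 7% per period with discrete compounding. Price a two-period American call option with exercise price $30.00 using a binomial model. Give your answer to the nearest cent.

$6.98

Risk-neutral probability p = (1 + 0.07 − 0.85)/(1.5 − 0.85) = 0.2200/0.6500 = 0.3385
Terminal stock prices: S_uu = 67.5, S_ud = 38.25, S_dd = 21.67
Terminal payoffs (S − K): max(37.5, 0) = 37.5, max(8.25, 0) = 8.25, max(-8.325, 0) = 0
Node u (S = 45): continuation = 1/1.07·[0.3385·37.5000 + 0.6615·8.2500] = 16.9626; exercise value = 15.0000 ≤ continuation, so V_u = 16.9626
Node d (S = 25.5): continuation = 1/1.07·[0.3385·8.2500 + 0.6615·0.0000] = 2.6096; exercise value = 0.0000 ≤ continuation, so V_d = 2.6096
Node 0 (S = 30): continuation = 1/1.07·[0.3385·16.9626 + 0.6615·2.6096] = 6.9790; exercise value = 0.0000 ≤ continuation, so V_0 = 6.9790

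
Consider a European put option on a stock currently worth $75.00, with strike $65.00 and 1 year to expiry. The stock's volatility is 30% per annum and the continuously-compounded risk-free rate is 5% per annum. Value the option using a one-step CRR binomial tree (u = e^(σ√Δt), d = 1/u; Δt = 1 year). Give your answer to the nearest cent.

CRR parameters: u = e^(σ√Δt) = e^(0.3·√1) = 1.3499, d = 1/u = 0.7408
Per-period rate: rΔt = 0.05·1 = 0.05, so R = e^0.05 = 1.0513
Risk-neutral probability p = (e^0.05 − 0.7408)/(1.3499 − 0.7408) = 0.3105/0.6090 = 0.5097
Terminal stock prices: S_u = 101.2, S_d = 55.56
Terminal payoffs (K − S): max(-36.24, 0) = 0, max(9.439, 0) = 9.439
Node 0 (S = 75): V_0 = e^(−0.05)·[0.5097·0.0000 + 0.4903·9.4386] = 4.4017

$4.40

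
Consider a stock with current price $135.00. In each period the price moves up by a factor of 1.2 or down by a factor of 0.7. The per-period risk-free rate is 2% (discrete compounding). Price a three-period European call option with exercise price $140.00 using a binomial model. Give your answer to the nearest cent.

$23.04

Risk-neutral probability p = (1 + 0.02 − 0.7)/(1.2 − 0.7) = 0.3200/0.5000 = 0.6400
Terminal stock prices: S_uuu = 233.3, S_uud = 136.1, S_udd = 79.38, S_ddd = 46.3
Terminal payoffs (S − K): max(93.28, 0) = 93.28, max(-3.92, 0) = 0, max(-60.62, 0) = 0, max(-93.7, 0) = 0
Node uu (S = 194.4): V_uu = 1/1.02·[0.6400·93.2800 + 0.3600·0.0000] = 58.5286
Node ud (S = 113.4): V_ud = 1/1.02·[0.6400·0.0000 + 0.3600·0.0000] = 0.0000
Node dd (S = 66.15): V_dd = 1/1.02·[0.6400·0.0000 + 0.3600·0.0000] = 0.0000
Node u (S = 162): V_u = 1/1.02·[0.6400·58.5286 + 0.3600·0.0000] = 36.7238
Node d (S = 94.5): V_d = 1/1.02·[0.6400·0.0000 + 0.3600·0.0000] = 0.0000
Node 0 (S = 135): V_0 = 1/1.02·[0.6400·36.7238 + 0.3600·0.0000] = 23.0424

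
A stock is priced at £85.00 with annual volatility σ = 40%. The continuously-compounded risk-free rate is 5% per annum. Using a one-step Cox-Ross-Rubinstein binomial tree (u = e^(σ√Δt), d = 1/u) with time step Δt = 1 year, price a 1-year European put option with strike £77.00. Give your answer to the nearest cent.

CRR parameters: u = e^(σ√Δt) = e^(0.4·√1) = 1.4918, d = 1/u = 0.6703
Per-period rate: rΔt = 0.05·1 = 0.05, so R = e^0.05 = 1.0513
Risk-neutral probability p = (e^0.05 − 0.6703)/(1.4918 − 0.6703) = 0.3810/0.8215 = 0.4637
Terminal stock prices: S_u = 126.8, S_d = 56.98
Terminal payoffs (K − S): max(-49.81, 0) = 0, max(20.02, 0) = 20.02
Node 0 (S = 85): V_0 = e^(−0.05)·[0.4637·0.0000 + 0.5363·20.0228] = 10.2141

£10.21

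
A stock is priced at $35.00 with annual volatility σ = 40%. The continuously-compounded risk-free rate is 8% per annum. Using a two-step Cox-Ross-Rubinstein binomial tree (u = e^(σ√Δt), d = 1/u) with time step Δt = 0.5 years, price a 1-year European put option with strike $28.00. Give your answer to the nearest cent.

$1.87

CRR parameters: u = e^(σ√Δt) = e^(0.4·√0.5) = 1.3269, d = 1/u = 0.7536
Per-period rate: rΔt = 0.08·0.5 = 0.04, so R = e^0.04 = 1.0408
Risk-neutral probability p = (e^0.04 − 0.7536)/(1.3269 − 0.7536) = 0.2872/0.5733 = 0.5009
Terminal stock prices: S_uu = 61.62, S_ud = 35, S_dd = 19.88
Terminal payoffs (K − S): max(-33.62, 0) = 0, max(-7, 0) = 0, max(8.121, 0) = 8.121
Node u (S = 46.44): V_u = e^(−0.04)·[0.5009·0.0000 + 0.4991·0.0000] = 0.0000
Node d (S = 26.38): V_d = e^(−0.04)·[0.5009·0.0000 + 0.4991·8.1210] = 3.8939
Node 0 (S = 35): V_0 = e^(−0.04)·[0.5009·0.0000 + 0.4991·3.8939] = 1.8671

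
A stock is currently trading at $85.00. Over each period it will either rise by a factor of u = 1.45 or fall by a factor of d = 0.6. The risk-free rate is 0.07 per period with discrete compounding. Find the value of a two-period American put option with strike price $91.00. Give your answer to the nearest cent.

Risk-neutral probability p = (1 + 0.07 − 0.6)/(1.45 − 0.6) = 0.4700/0.8500 = 0.5529
Terminal stock prices: S_uu = 178.7, S_ud = 73.95, S_dd = 30.6
Terminal payoffs (K − S): max(-87.71, 0) = 0, max(17.05, 0) = 17.05, max(60.4, 0) = 60.4
Node u (S = 123.2): continuation = 1/1.07·[0.5529·0.0000 + 0.4471·17.0500] = 7.1237; exercise value = 0.0000 ≤ continuation, so V_u = 7.1237
Node d (S = 51): continuation = 1/1.07·[0.5529·17.0500 + 0.4471·60.4000] = 34.0467; exercise value = 40.0000 > continuation, so V_d = 40.0000 (exercise)
Node 0 (S = 85): continuation = 1/1.07·[0.5529·7.1237 + 0.4471·40.0000] = 20.3938; exercise value = 6.0000 ≤ continuation, so V_0 = 20.3938

$20.39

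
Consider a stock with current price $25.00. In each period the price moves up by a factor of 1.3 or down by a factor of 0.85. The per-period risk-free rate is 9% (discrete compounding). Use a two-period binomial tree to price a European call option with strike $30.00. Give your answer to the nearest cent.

$2.93

Risk-neutral probability p = (1 + 0.09 − 0.85)/(1.3 − 0.85) = 0.2400/0.4500 = 0.5333
Terminal stock prices: S_uu = 42.25, S_ud = 27.62, S_dd = 18.06
Terminal payoffs (S − K): max(12.25, 0) = 12.25, max(-2.375, 0) = 0, max(-11.94, 0) = 0
Node u (S = 32.5): V_u = 1/1.09·[0.5333·12.2500 + 0.4667·0.0000] = 5.9939
Node d (S = 21.25): V_d = 1/1.09·[0.5333·0.0000 + 0.4667·0.0000] = 0.0000
Node 0 (S = 25): V_0 = 1/1.09·[0.5333·5.9939 + 0.4667·0.0000] = 2.9328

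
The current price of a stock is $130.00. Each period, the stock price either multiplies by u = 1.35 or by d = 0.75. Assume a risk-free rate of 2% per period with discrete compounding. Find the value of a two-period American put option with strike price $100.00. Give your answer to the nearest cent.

$7.81

Risk-neutral probability p = (1 + 0.02 − 0.75)/(1.35 − 0.75) = 0.2700/0.6000 = 0.4500
Terminal stock prices: S_uu = 236.9, S_ud = 131.6, S_dd = 73.12
Terminal payoffs (K − S): max(-136.9, 0) = 0, max(-31.62, 0) = 0, max(26.88, 0) = 26.88
Node u (S = 175.5): continuation = 1/1.02·[0.4500·0.0000 + 0.5500·0.0000] = 0.0000; exercise value = 0.0000 ≤ continuation, so V_u = 0.0000
Node d (S = 97.5): continuation = 1/1.02·[0.4500·0.0000 + 0.5500·26.8750] = 14.4914; exercise value = 2.5000 ≤ continuation, so V_d = 14.4914
Node 0 (S = 130): continuation = 1/1.02·[0.4500·0.0000 + 0.5500·14.4914] = 7.8140; exercise value = 0.0000 ≤ continuation, so V_0 = 7.8140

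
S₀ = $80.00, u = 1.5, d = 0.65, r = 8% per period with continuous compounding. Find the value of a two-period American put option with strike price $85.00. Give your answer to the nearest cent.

Risk-neutral probability p = (e^0.08 − 0.65)/(1.5 − 0.65) = 0.4333/0.8500 = 0.5097
Terminal stock prices: S_uu = 180, S_ud = 78, S_dd = 33.8
Terminal payoffs (K − S): max(-95, 0) = 0, max(7, 0) = 7, max(51.2, 0) = 51.2
Node u (S = 120): continuation = e^(−0.08)·[0.5097·0.0000 + 0.4903·7.0000] = 3.1679; exercise value = 0.0000 ≤ continuation, so V_u = 3.1679
Node d (S = 52): continuation = e^(−0.08)·[0.5097·7.0000 + 0.4903·51.2000] = 26.4649; exercise value = 33.0000 > continuation, so V_d = 33.0000 (exercise)
Node 0 (S = 80): continuation = e^(−0.08)·[0.5097·3.1679 + 0.4903·33.0000] = 16.4251; exercise value = 5.0000 ≤ continuation, so V_0 = 16.4251

$16.43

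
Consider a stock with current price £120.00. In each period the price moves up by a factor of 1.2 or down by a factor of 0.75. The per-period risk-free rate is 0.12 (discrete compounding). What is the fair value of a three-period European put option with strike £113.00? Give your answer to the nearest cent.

Risk-neutral probability p = (1 + 0.12 − 0.75)/(1.2 − 0.75) = 0.3700/0.4500 = 0.8222
Terminal stock prices: S_uuu = 207.4, S_uud = 129.6, S_udd = 81, S_ddd = 50.62
Terminal payoffs (K − S): max(-94.36, 0) = 0, max(-16.6, 0) = 0, max(32, 0) = 32, max(62.38, 0) = 62.38
Node uu (S = 172.8): V_uu = 1/1.12·[0.8222·0.0000 + 0.1778·0.0000] = 0.0000
Node ud (S = 108): V_ud = 1/1.12·[0.8222·0.0000 + 0.1778·32.0000] = 5.0794
Node dd (S = 67.5): V_dd = 1/1.12·[0.8222·32.0000 + 0.1778·62.3750] = 33.3929
Node u (S = 144): V_u = 1/1.12·[0.8222·0.0000 + 0.1778·5.0794] = 0.8062
Node d (S = 90): V_d = 1/1.12·[0.8222·5.0794 + 0.1778·33.3929] = 9.0294
Node 0 (S = 120): V_0 = 1/1.12·[0.8222·0.8062 + 0.1778·9.0294] = 2.0251

£2.03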